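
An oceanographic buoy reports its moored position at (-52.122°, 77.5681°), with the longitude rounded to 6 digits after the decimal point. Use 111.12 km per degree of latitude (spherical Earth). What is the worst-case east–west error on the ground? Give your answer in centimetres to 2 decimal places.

3.41 centimetres

Rounding to 6 decimal places leaves the longitude within ±5e-07° of the true value.
Parallels shrink by cos φ, so at 52.122° a degree of longitude is 111120 × 0.6140 ≈ 68225.7 m.
Maximum E–W displacement: 5e-07 × 68225.7 = 0.0341128 m.
That is 0.0341128 m = 3.4113 cm.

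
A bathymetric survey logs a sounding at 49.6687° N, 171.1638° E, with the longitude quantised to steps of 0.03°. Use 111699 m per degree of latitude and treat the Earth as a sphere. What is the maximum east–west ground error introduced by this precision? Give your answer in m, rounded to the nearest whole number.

With a 0.03° grid the true value lies within half a step, ±0.03°/2 = ±0.015°, of the stored one.
One degree of longitude at 49.6687° is 111699 × cos 49.6687° ≈ 111699 × 0.6472 = 72292.3 m.
So at most 0.015° × 72292.3 ≈ 1084.38 m east–west.

1084 m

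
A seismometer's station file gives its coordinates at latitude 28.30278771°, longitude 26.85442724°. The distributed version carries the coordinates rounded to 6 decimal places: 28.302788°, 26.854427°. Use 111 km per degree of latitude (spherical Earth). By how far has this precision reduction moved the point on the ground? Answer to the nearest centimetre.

4 centimetres

Δlat = 28.30278771 − 28.302788 = -0.00000029°; Δlon = 26.85442724 − 26.854427 = +0.00000024°.
North–south shift: -0.00000029 × 111000 = -0.03219 m.
East–west at this latitude: 0.00000024° × 111000 × cos 28.3028° ≈ 0.00000024 × 97730.4 = 0.0234553 m.
Hypotenuse of the two orthogonal shifts: √(0.03219² + 0.0234553²) = 0.039829 m.
That is 0.039829 m = 3.9829 cm.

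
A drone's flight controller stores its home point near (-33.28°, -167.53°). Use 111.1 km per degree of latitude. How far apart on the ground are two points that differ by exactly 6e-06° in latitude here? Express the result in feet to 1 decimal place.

2.2 feet

6e-06° × 111100 m/° = 0.6666 m.
In feet: 0.6666 m ÷ 0.3048 ≈ 2.187 ft.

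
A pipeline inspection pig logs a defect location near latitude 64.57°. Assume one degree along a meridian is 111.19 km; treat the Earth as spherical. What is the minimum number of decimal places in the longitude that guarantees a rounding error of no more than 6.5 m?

At 64.57° one degree of longitude covers 111190 × cos 64.57° ≈ 111190 × 0.4294 ≈ 47745.9 m.
N decimal places → at most half a unit in the last place, 0.5 × 10⁻ᴺ° = 47745.9/2 × 10⁻ᴺ m.
Setting 23872.9 × 10⁻ᴺ ≤ 6.5 gives 10ᴺ ≥ 3673, i.e. N ≥ 3.56.
At 3 places the error can reach 23.9 m, but 4 places keeps it to 2.39 m.

4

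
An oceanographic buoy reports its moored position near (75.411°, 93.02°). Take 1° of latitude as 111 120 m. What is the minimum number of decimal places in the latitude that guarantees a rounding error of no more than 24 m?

4 decimal places

One degree of latitude covers 111120 m.
Rounding to N decimal places gives at most 0.5 × 10⁻ᴺ degrees of error, i.e. 0.5 × 10⁻ᴺ × 111120 m.
Need 0.5 × 111120 × 10⁻ᴺ ≤ 24 → 10⁻ᴺ ≤ 4.320e-04, so N ≥ 3.36.
So 4 decimal places suffice (5.56 m); 3 would allow up to 55.6 m.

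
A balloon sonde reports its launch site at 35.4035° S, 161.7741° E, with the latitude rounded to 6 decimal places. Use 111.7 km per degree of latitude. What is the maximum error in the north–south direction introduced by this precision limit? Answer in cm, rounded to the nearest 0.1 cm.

Rounding to 6 decimal places leaves the latitude within ±5e-07° of the true value.
North–south distance: 5e-07° × 111700 m/° = 0.05585 m.
That is 0.05585 m = 5.585 cm.

5.6 cm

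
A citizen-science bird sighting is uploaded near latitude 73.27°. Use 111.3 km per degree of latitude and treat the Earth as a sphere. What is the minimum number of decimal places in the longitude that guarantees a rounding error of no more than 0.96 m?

5

At 73.27° one degree of longitude covers 111300 × cos 73.27° ≈ 111300 × 0.2879 ≈ 32039 m.
With N decimal places the half-ulp bound is 0.5·10⁻ᴺ°, or 0.5·10⁻ᴺ × 32039 m on the ground.
Need 0.5 × 32039 × 10⁻ᴺ ≤ 0.96 → 10⁻ᴺ ≤ 5.993e-05, so N ≥ 4.22.
At 4 places the error can reach 1.6 m, but 5 places keeps it to 0.16 m.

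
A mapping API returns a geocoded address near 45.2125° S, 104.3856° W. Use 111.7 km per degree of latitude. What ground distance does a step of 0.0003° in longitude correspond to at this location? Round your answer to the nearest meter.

24 meters

One degree of longitude here spans 111700 × cos 45.2125° = 111700 × 0.7045 ≈ 78690.3 m; 0.0003° of that is 23.6071 m.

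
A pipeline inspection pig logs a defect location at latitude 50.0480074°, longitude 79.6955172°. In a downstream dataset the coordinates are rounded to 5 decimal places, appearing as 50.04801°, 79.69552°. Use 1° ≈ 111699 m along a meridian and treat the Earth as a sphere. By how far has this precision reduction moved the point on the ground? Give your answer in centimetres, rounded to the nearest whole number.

Δlat = 50.0480074 − 50.04801 = -0.0000026°; Δlon = 79.6955172 − 79.69552 = -0.0000028°.
North–south shift: -0.0000026 × 111699 = -0.290417 m.
E–W at 50.048°: -0.0000028° × 111699 × cos 50.048° = -0.0000028 × 111699 × 0.6421 ≈ -0.200836 m.
Hypotenuse of the two orthogonal shifts: √(0.290417² + 0.200836²) = 0.353097 m.
That is 0.353097 m = 35.31 cm.

35 centimetres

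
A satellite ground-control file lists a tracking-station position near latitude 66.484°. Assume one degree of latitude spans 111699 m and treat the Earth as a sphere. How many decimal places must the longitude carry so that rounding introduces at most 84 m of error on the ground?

3

At 66.484° one degree of longitude covers 111699 × cos 66.484° ≈ 111699 × 0.3990 ≈ 44568.5 m.
Rounding to N decimal places gives at most 0.5 × 10⁻ᴺ degrees of error, i.e. 0.5 × 10⁻ᴺ × 44568.5 m.
Setting 22284.2 × 10⁻ᴺ ≤ 84 gives 10ᴺ ≥ 265.3, i.e. N ≥ 2.42.
N = 2 would give 223 m (too coarse); N = 3 gives 22.3 m ≤ 84 m.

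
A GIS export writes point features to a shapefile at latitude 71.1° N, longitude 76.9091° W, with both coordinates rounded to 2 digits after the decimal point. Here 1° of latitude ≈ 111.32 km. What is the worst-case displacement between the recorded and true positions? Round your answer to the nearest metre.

585 metres

Rounding to 2 decimal places leaves each coordinate within ±0.005° of the true value.
North–south component: 0.005° × 111320 = 556.6 m.
Longitude error → 0.005 × 111320 × cos 71.1° = 0.005 × 111320 × 0.3239 ≈ 180.292 m.
Combining orthogonally: (556.6² + 180.292²)^½ ≈ 585.072 m.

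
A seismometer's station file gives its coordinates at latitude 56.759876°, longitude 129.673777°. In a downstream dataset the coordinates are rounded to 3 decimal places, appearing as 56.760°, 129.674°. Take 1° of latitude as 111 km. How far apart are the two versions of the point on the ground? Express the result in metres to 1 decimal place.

19.3 metres

Δlat = 56.759876 − 56.760 = -0.000124°; Δlon = 129.673777 − 129.674 = -0.000223°.
North–south shift: -0.000124 × 111000 = -13.764 m.
East–west at this latitude: -0.000223° × 111000 × cos 56.76° ≈ -0.000223 × 60844.3 = -13.5683 m.
Distance: √(13.764² + 13.5683²) ≈ 19.3273 m.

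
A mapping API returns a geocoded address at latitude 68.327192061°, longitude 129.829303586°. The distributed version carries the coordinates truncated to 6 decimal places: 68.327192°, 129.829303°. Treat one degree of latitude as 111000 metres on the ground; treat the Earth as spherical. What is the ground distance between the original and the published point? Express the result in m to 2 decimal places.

The latitude changed by +0.000000061° and the longitude by +0.000000586°.
North–south shift: 0.000000061 × 111000 = 0.006771 m.
East–west at this latitude: 0.000000586° × 111000 × cos 68.3272° ≈ 0.000000586 × 40992.9 = 0.0240219 m.
Distance: √(0.006771² + 0.0240219²) ≈ 0.0249579 m.

0.02 m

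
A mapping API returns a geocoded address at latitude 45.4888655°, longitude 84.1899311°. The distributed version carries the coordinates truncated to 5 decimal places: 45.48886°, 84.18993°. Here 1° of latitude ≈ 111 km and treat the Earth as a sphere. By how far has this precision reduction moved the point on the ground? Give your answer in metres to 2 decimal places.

The latitude changed by +0.0000055° and the longitude by +0.0000011°.
North–south shift: 0.0000055 × 111000 = 0.6105 m.
E–W at 45.4889°: 0.0000011° × 111000 × cos 45.4889° = 0.0000011 × 111000 × 0.7010 ≈ 0.085598 m.
Combined displacement = (0.6105² + 0.085598²)^½ ≈ 0.616472 m.

0.62 metres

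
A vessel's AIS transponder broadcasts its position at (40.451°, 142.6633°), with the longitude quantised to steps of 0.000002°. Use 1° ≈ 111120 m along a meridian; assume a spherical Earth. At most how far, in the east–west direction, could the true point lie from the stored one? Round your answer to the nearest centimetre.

With a 0.000002° grid the true value lies within half a step, ±0.000002°/2 = ±1e-06°, of the stored one.
One degree of longitude at 40.451° is 111120 × cos 40.451° ≈ 111120 × 0.7610 = 84558 m.
Maximum E–W displacement: 1e-06 × 84558 = 0.084558 m.
That is 0.084558 m = 8.4558 cm.

8 centimetres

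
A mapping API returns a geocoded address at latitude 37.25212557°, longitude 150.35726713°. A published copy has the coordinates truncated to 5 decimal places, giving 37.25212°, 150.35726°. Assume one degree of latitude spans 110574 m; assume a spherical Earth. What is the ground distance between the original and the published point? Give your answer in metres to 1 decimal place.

The latitude changed by +0.00000557° and the longitude by +0.00000713°.
North–south shift: 0.00000557 × 110574 = 0.615897 m.
E–W at 37.2521°: 0.00000713° × 110574 × cos 37.2521° = 0.00000713 × 110574 × 0.7960 ≈ 0.627544 m.
Combined displacement = (0.615897² + 0.627544²)^½ ≈ 0.879285 m.

0.9 metres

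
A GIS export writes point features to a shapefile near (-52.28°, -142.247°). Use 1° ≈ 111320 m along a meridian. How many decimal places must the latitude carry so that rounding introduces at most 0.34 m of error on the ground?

6

One degree of latitude covers 111320 m.
N decimal places → at most half a unit in the last place, 0.5 × 10⁻ᴺ° = 111320/2 × 10⁻ᴺ m.
Setting 55660 × 10⁻ᴺ ≤ 0.34 gives 10ᴺ ≥ 1.637e+05, i.e. N ≥ 5.21.
At 5 places the error can reach 0.557 m, but 6 places keeps it to 0.0557 m.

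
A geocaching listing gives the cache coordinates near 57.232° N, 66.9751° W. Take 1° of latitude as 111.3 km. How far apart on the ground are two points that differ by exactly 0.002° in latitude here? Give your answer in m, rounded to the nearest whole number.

223 m

Along a meridian 0.002° is 0.002 × 111300 = 222.6 m.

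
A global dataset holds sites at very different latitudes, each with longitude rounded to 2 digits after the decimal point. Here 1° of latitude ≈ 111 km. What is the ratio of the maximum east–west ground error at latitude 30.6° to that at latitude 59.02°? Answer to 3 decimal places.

1.672

Rounding to 2 decimal places leaves the longitude within ±0.005° of the true value.
Error at 30.6° = 0.005° × 111000 × cos 30.6° ≈ 555 × 0.8607 = 477.71 m.
At 59.02°: 0.005° × 111000 × cos 59.02° = 0.005 × 111000 × 0.5147 ≈ 285.68 m.
The ratio reduces to cos 30.6° / cos 59.02° = 0.8607/0.5147 ≈ 1.6722.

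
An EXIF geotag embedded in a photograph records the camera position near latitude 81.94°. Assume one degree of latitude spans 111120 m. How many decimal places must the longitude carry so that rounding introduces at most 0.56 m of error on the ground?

5 decimal places

At 81.94° one degree of longitude covers 111120 × cos 81.94° ≈ 111120 × 0.1402 ≈ 15580.1 m.
Rounding to N decimal places gives at most 0.5 × 10⁻ᴺ degrees of error, i.e. 0.5 × 10⁻ᴺ × 15580.1 m.
Need 0.5 × 15580.1 × 10⁻ᴺ ≤ 0.56 → 10⁻ᴺ ≤ 7.189e-05, so N ≥ 4.14.
N = 4 would give 0.779 m (too coarse); N = 5 gives 0.0779 m ≤ 0.56 m.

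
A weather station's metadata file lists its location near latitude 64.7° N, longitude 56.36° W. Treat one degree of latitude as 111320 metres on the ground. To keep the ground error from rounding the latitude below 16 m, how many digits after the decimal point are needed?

4 decimal places

One degree of latitude covers 111320 m.
Rounding to N decimal places gives at most 0.5 × 10⁻ᴺ degrees of error, i.e. 0.5 × 10⁻ᴺ × 111320 m.
Setting 55660 × 10⁻ᴺ ≤ 16 gives 10ᴺ ≥ 3479, i.e. N ≥ 3.54.
So 4 decimal places suffice (5.57 m); 3 would allow up to 55.7 m.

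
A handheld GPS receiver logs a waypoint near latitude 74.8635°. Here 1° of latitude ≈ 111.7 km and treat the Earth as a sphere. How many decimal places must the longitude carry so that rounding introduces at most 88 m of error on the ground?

3 decimal places

At 74.8635° one degree of longitude covers 111700 × cos 74.8635° ≈ 111700 × 0.2611 ≈ 29167 m.
Rounding to N decimal places gives at most 0.5 × 10⁻ᴺ degrees of error, i.e. 0.5 × 10⁻ᴺ × 29167 m.
Need 0.5 × 29167 × 10⁻ᴺ ≤ 88 → 10⁻ᴺ ≤ 6.034e-03, so N ≥ 2.22.
N = 2 would give 146 m (too coarse); N = 3 gives 14.6 m ≤ 88 m.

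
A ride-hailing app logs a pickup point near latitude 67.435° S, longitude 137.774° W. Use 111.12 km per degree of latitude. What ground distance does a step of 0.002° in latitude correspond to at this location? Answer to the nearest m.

222 m

Along a meridian 0.002° is 0.002 × 111120 = 222.24 m.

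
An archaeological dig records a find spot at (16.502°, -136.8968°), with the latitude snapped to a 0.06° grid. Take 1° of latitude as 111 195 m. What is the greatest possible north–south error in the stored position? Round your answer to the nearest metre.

With a 0.06° grid the true value lies within half a step, ±0.06°/2 = ±0.03°, of the stored one.
North–south distance: 0.03° × 111195 m/° = 3335.85 m.

3336 metres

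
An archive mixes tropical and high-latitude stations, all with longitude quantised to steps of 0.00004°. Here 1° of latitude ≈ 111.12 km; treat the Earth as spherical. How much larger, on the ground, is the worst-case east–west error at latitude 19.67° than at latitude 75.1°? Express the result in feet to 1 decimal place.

With a 0.00004° grid the true value lies within half a step, ±0.00004°/2 = ±2e-05°, of the stored one.
At 19.67°: 2e-05° × 111120 × cos 19.67° = 2e-05 × 111120 × 0.9416 ≈ 2.0927 m.
At 75.1°: 2e-05° × 111120 × cos 75.1° = 2e-05 × 111120 × 0.2571 ≈ 0.57145 m.
Difference: 2.0927 − 0.57145 = 1.5213 m.
Converting: 1.52126 m × 3.2808 ft/m ≈ 4.991 ft.

5.0 feet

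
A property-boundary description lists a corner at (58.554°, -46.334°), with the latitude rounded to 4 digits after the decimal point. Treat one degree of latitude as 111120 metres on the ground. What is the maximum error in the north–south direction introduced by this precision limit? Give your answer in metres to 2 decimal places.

Rounding to 4 decimal places leaves the latitude within ±5e-05° of the true value.
So the N–S error is at most 5e-05 × 111120 = 5.556 m.

5.56 metres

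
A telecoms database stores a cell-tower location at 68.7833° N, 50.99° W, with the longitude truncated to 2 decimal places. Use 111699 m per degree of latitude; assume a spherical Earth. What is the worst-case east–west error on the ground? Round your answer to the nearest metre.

404 metres

Truncating at 2 decimal places can drop up to a full unit in the last place, so the longitude may be off by as much as 0.01°.
At latitude 68.7833° a degree of longitude spans 111699 m × cos 68.7833° = 111699 × 0.3619 ≈ 40423.5 m.
East–west error: 0.01° × 40423.5 m/° ≈ 404.235 m.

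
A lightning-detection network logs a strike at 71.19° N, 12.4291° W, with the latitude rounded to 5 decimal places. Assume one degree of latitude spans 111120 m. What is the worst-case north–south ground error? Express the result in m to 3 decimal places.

Rounding to 5 decimal places leaves the latitude within ±5e-06° of the true value.
North–south distance: 5e-06° × 111120 m/° = 0.5556 m.

0.556 m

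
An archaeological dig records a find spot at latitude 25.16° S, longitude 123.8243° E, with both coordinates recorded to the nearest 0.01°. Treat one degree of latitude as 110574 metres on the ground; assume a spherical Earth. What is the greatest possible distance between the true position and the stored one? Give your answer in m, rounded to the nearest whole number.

Rounding to 2 decimal places leaves each coordinate within ±0.005° of the true value.
Latitude error → 0.005 × 110574 = 552.87 m along the meridian.
Longitude error → 0.005 × 110574 × cos 25.16° = 0.005 × 110574 × 0.9051 ≈ 500.416 m.
Worst case both components are at the extreme and orthogonal: √(552.87² + 500.416²) ≈ 745.709 m.

746 m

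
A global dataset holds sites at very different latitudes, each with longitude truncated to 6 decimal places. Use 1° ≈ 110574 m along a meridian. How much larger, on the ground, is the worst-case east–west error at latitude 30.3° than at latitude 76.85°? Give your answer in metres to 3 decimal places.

Truncating at 6 decimal places can drop up to a full unit in the last place, so the longitude may be off by as much as 1e-06°.
At 30.3°: 1e-06° × 110574 × cos 30.3° = 1e-06 × 110574 × 0.8634 ≈ 0.095469 m.
Error at 76.85° = 1e-06° × 110574 × cos 76.85° ≈ 0.11057 × 0.2275 = 0.025156 m.
Difference: 0.095469 − 0.025156 = 0.070313 m.

0.070 metres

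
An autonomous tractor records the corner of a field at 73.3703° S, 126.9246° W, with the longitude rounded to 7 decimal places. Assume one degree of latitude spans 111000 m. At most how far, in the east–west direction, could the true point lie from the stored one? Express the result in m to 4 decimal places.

Rounding to 7 decimal places leaves the longitude within ±5e-08° of the true value.
One degree of longitude at 73.3703° is 111000 × cos 73.3703° ≈ 111000 × 0.2862 = 31766.5 m.
Maximum E–W displacement: 5e-08 × 31766.5 = 0.00158833 m.

0.0016 m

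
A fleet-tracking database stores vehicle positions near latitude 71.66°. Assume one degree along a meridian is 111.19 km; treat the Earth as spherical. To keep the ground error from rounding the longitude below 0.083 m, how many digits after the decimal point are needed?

6 decimal places

At 71.66° one degree of longitude covers 111190 × cos 71.66° ≈ 111190 × 0.3147 ≈ 34986.5 m.
With N decimal places the half-ulp bound is 0.5·10⁻ᴺ°, or 0.5·10⁻ᴺ × 34986.5 m on the ground.
Need 0.5 × 34986.5 × 10⁻ᴺ ≤ 0.083 → 10⁻ᴺ ≤ 4.745e-06, so N ≥ 5.32.
N = 5 would give 0.175 m (too coarse); N = 6 gives 0.0175 m ≤ 0.083 m.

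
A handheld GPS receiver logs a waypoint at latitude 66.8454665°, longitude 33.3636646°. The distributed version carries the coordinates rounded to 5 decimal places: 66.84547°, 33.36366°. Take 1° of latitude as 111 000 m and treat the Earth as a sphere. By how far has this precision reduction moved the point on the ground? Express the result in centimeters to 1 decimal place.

43.7 centimeters

The latitude changed by -0.0000035° and the longitude by +0.0000046°.
North–south shift: -0.0000035 × 111000 = -0.3885 m.
East–west at this latitude: 0.0000046° × 111000 × cos 66.8455° ≈ 0.0000046 × 43646.6 = 0.200774 m.
Hypotenuse of the two orthogonal shifts: √(0.3885² + 0.200774²) = 0.437313 m.
That is 0.437313 m = 43.731 cm.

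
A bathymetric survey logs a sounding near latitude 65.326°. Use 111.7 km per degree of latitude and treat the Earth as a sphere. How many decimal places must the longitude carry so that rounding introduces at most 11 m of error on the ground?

At 65.326° one degree of longitude covers 111700 × cos 65.326° ≈ 111700 × 0.4175 ≈ 46629.7 m.
Rounding to N decimal places gives at most 0.5 × 10⁻ᴺ degrees of error, i.e. 0.5 × 10⁻ᴺ × 46629.7 m.
Need 0.5 × 46629.7 × 10⁻ᴺ ≤ 11 → 10⁻ᴺ ≤ 4.718e-04, so N ≥ 3.33.
So 4 decimal places suffice (2.33 m); 3 would allow up to 23.3 m.

4 decimal places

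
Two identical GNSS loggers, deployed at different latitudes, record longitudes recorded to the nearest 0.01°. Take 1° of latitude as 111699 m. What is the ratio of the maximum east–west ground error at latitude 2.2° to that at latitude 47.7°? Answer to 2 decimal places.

Rounding to 2 decimal places leaves the longitude within ±0.005° of the true value.
Error at 2.2° = 0.005° × 111699 × cos 2.2° ≈ 558.5 × 0.9993 = 558.08 m.
At 47.7°: 0.005° × 111699 × cos 47.7° = 0.005 × 111699 × 0.6730 ≈ 375.87 m.
Ratio: 558.08 / 375.87 = cos 2.2° / cos 47.7° ≈ 1.4848.

1.48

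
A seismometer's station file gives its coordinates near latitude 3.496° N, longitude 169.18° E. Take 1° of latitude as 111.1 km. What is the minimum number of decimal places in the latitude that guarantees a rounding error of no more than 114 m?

One degree of latitude covers 111100 m.
Rounding to N decimal places gives at most 0.5 × 10⁻ᴺ degrees of error, i.e. 0.5 × 10⁻ᴺ × 111100 m.
Setting 55550 × 10⁻ᴺ ≤ 114 gives 10ᴺ ≥ 487.3, i.e. N ≥ 2.69.
N = 2 would give 556 m (too coarse); N = 3 gives 55.6 m ≤ 114 m.

3 decimal places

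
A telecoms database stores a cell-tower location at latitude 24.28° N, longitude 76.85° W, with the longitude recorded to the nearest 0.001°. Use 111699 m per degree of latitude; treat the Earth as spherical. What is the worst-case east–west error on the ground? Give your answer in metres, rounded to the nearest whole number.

51 metres

Rounding to 3 decimal places leaves the longitude within ±0.0005° of the true value.
One degree of longitude at 24.28° is 111699 × cos 24.28° ≈ 111699 × 0.9115 = 101819 m.
East–west error: 0.0005° × 101819 m/° ≈ 50.9094 m.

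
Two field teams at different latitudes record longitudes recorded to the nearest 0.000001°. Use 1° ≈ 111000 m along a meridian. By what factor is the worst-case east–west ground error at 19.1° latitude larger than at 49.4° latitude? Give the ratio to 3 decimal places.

1.452

Rounding to 6 decimal places leaves the longitude within ±5e-07° of the true value.
At 19.1°: 5e-07° × 111000 × cos 19.1° = 5e-07 × 111000 × 0.9449 ≈ 0.052445 m.
Error at 49.4° = 5e-07° × 111000 × cos 49.4° ≈ 0.0555 × 0.6508 = 0.036118 m.
The ratio reduces to cos 19.1° / cos 49.4° = 0.9449/0.6508 ≈ 1.4520.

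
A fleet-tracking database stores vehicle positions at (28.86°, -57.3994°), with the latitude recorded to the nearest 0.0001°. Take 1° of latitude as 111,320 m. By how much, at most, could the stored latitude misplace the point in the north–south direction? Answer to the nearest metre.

Rounding to 4 decimal places leaves the latitude within ±5e-05° of the true value.
Along the meridian that is 5e-05° × 111320 m/° = 5.566 m.

6 metres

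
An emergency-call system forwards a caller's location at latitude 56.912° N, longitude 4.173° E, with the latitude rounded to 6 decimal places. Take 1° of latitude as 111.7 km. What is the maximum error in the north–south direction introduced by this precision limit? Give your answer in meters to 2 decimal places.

0.06 meters

Rounding to 6 decimal places leaves the latitude within ±5e-07° of the true value.
Along the meridian that is 5e-07° × 111700 m/° = 0.05585 m.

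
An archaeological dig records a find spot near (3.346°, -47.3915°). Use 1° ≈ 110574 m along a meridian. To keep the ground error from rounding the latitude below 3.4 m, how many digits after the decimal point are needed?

5

One degree of latitude covers 110574 m.
N decimal places → at most half a unit in the last place, 0.5 × 10⁻ᴺ° = 110574/2 × 10⁻ᴺ m.
Setting 55287 × 10⁻ᴺ ≤ 3.4 gives 10ᴺ ≥ 1.626e+04, i.e. N ≥ 4.21.
N = 4 would give 5.53 m (too coarse); N = 5 gives 0.553 m ≤ 3.4 m.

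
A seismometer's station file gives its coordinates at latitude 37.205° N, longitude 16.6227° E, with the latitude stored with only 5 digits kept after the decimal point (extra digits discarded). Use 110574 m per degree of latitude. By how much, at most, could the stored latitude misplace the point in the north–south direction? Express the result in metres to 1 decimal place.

1.1 metres

Truncating at 5 decimal places can drop up to a full unit in the last place, so the latitude may be off by as much as 1e-05°.
So the N–S error is at most 1e-05 × 110574 = 1.10574 m.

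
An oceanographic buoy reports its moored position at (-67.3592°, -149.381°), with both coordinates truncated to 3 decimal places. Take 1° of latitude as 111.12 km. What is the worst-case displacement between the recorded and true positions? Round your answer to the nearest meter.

119 meters

Truncating at 3 decimal places can drop up to a full unit in the last place, so each coordinate may be off by as much as 0.001°.
N–S: 0.001° × 111120 m/° = 111.12 m.
E–W at 67.3592°: 0.001° × 111120 × cos 67.3592° = 0.001 × 111120 × 0.3850 ≈ 42.7759 m.
Worst case both components are at the extreme and orthogonal: √(111.12² + 42.7759²) ≈ 119.069 m.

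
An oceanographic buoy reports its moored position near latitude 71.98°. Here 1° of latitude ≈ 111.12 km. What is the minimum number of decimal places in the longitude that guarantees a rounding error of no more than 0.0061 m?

7

At 71.98° one degree of longitude covers 111120 × cos 71.98° ≈ 111120 × 0.3093 ≈ 34374.9 m.
Rounding to N decimal places gives at most 0.5 × 10⁻ᴺ degrees of error, i.e. 0.5 × 10⁻ᴺ × 34374.9 m.
Setting 17187.4 × 10⁻ᴺ ≤ 0.0061 gives 10ᴺ ≥ 2.818e+06, i.e. N ≥ 6.45.
N = 6 would give 0.0172 m (too coarse); N = 7 gives 0.00172 m ≤ 0.0061 m.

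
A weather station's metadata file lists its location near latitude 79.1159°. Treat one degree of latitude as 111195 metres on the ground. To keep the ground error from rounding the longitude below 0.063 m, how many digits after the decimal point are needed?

6 decimal places

At 79.1159° one degree of longitude covers 111195 × cos 79.1159° ≈ 111195 × 0.1888 ≈ 20996.2 m.
Rounding to N decimal places gives at most 0.5 × 10⁻ᴺ degrees of error, i.e. 0.5 × 10⁻ᴺ × 20996.2 m.
Need 0.5 × 20996.2 × 10⁻ᴺ ≤ 0.063 → 10⁻ᴺ ≤ 6.001e-06, so N ≥ 5.22.
So 6 decimal places suffice (0.0105 m); 5 would allow up to 0.105 m.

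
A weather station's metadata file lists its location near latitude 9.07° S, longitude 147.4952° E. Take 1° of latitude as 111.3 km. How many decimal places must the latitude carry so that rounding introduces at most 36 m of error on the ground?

One degree of latitude covers 111300 m.
Rounding to N decimal places gives at most 0.5 × 10⁻ᴺ degrees of error, i.e. 0.5 × 10⁻ᴺ × 111300 m.
Need 0.5 × 111300 × 10⁻ᴺ ≤ 36 → 10⁻ᴺ ≤ 6.469e-04, so N ≥ 3.19.
So 4 decimal places suffice (5.57 m); 3 would allow up to 55.6 m.

4 decimal places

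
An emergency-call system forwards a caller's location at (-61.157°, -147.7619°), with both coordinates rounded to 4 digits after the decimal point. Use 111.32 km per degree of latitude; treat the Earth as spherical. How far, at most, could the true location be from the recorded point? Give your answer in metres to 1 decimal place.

Rounding to 4 decimal places leaves each coordinate within ±5e-05° of the true value.
Latitude error → 5e-05 × 111320 = 5.566 m along the meridian.
E–W at 61.157°: 5e-05° × 111320 × cos 61.157° = 5e-05 × 111320 × 0.4824 ≈ 2.6851 m.
The two errors are perpendicular, so the maximum displacement is √(5.566² + 2.6851²) ≈ 6.17982 m.

6.2 metres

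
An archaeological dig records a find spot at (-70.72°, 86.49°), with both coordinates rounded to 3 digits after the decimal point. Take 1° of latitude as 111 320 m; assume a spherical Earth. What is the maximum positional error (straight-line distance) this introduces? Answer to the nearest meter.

Rounding to 3 decimal places leaves each coordinate within ±0.0005° of the true value.
Latitude error → 0.0005 × 111320 = 55.66 m along the meridian.
Longitude error → 0.0005 × 111320 × cos 70.72° = 0.0005 × 111320 × 0.3302 ≈ 18.3781 m.
Combining orthogonally: (55.66² + 18.3781²)^½ ≈ 58.6156 m.

59 meters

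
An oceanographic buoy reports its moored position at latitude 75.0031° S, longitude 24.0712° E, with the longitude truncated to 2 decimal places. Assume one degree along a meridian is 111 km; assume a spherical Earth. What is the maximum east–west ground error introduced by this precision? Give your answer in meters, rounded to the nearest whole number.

Truncating at 2 decimal places can drop up to a full unit in the last place, so the longitude may be off by as much as 0.01°.
One degree of longitude at 75.0031° is 111000 × cos 75.0031° ≈ 111000 × 0.2588 = 28723.1 m.
East–west error: 0.01° × 28723.1 m/° ≈ 287.231 m.

287 meters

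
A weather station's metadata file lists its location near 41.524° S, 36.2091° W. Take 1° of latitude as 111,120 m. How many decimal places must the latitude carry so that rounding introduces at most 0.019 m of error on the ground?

One degree of latitude covers 111120 m.
Rounding to N decimal places gives at most 0.5 × 10⁻ᴺ degrees of error, i.e. 0.5 × 10⁻ᴺ × 111120 m.
Setting 55560 × 10⁻ᴺ ≤ 0.019 gives 10ᴺ ≥ 2.924e+06, i.e. N ≥ 6.47.
At 6 places the error can reach 0.0556 m, but 7 places keeps it to 0.00556 m.

7 decimal places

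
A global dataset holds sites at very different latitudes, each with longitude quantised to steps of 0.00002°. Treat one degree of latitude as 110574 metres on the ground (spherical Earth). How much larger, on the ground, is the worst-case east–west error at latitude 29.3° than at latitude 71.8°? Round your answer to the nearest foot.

With a 0.00002° grid the true value lies within half a step, ±0.00002°/2 = ±1e-05°, of the stored one.
At 29.3°: 1e-05° × 110574 × cos 29.3° = 1e-05 × 110574 × 0.8721 ≈ 0.96428 m.
Error at 71.8° = 1e-05° × 110574 × cos 71.8° ≈ 1.1057 × 0.3123 = 0.34536 m.
So the lower-latitude error exceeds the higher by 0.96428 − 0.34536 = 0.61892 m.
In feet: 0.618921 m ÷ 0.3048 ≈ 2.0306 ft.

2 feet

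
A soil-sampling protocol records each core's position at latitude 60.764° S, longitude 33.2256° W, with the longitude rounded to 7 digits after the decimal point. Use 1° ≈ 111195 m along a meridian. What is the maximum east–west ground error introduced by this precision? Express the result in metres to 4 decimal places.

0.0027 metres

Rounding to 7 decimal places leaves the longitude within ±5e-08° of the true value.
Parallels shrink by cos φ, so at 60.764° a degree of longitude is 111195 × 0.4884 ≈ 54308.5 m.
So at most 5e-08° × 54308.5 ≈ 0.00271543 m east–west.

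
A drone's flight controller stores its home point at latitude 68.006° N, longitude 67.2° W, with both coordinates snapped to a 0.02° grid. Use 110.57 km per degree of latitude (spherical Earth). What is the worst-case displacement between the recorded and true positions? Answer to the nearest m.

1181 m

With a 0.02° grid the true value lies within half a step, ±0.02°/2 = ±0.01°, of the stored one.
N–S: 0.01° × 110570 m/° = 1105.7 m.
Longitude error → 0.01 × 110570 × cos 68.006° = 0.01 × 110570 × 0.3745 ≈ 414.095 m.
Worst case both components are at the extreme and orthogonal: √(1105.7² + 414.095²) ≈ 1180.7 m.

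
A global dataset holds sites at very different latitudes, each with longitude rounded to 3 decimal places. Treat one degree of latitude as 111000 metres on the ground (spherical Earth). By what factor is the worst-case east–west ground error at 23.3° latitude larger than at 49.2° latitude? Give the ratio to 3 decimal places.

Rounding to 3 decimal places leaves the longitude within ±0.0005° of the true value.
At 23.3°: 0.0005° × 111000 × cos 23.3° = 0.0005 × 111000 × 0.9184 ≈ 50.974 m.
Error at 49.2° = 0.0005° × 111000 × cos 49.2° ≈ 55.5 × 0.6534 = 36.265 m.
The ratio reduces to cos 23.3° / cos 49.2° = 0.9184/0.6534 ≈ 1.4056.

1.406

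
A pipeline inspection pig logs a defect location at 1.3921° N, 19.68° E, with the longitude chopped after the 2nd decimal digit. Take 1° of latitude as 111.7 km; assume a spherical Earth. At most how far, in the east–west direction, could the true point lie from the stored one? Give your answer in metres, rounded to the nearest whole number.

1117 metres

Truncating at 2 decimal places can drop up to a full unit in the last place, so the longitude may be off by as much as 0.01°.
One degree of longitude at 1.3921° is 111700 × cos 1.3921° ≈ 111700 × 0.9997 = 111667 m.
So at most 0.01° × 111667 ≈ 1116.67 m east–west.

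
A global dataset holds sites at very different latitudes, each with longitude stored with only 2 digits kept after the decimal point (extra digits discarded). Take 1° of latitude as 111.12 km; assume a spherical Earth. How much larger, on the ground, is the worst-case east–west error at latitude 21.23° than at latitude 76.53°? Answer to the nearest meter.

777 meters

Truncating at 2 decimal places can drop up to a full unit in the last place, so the longitude may be off by as much as 0.01°.
Error at 21.23° = 0.01° × 111120 × cos 21.23° ≈ 1111.2 × 0.9321 = 1035.8 m.
At 76.53°: 0.01° × 111120 × cos 76.53° = 0.01 × 111120 × 0.2329 ≈ 258.84 m.
Difference: 1035.8 − 258.84 = 776.95 m.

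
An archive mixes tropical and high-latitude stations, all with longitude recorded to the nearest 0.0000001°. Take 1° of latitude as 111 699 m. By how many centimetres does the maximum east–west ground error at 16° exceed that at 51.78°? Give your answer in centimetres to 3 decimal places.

0.191 centimetres

Rounding to 7 decimal places leaves the longitude within ±5e-08° of the true value.
Error at 16° = 5e-08° × 111699 × cos 16° ≈ 0.0055849 × 0.9613 = 0.0053686 m.
At 51.78°: 5e-08° × 111699 × cos 51.78° = 5e-08 × 111699 × 0.6187 ≈ 0.0034553 m.
So the lower-latitude error exceeds the higher by 0.0053686 − 0.0034553 = 0.0019133 m.
That is 0.00191329 m = 0.19133 cm.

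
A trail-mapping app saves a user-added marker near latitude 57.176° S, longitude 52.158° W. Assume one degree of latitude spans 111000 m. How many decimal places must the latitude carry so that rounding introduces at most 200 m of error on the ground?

One degree of latitude covers 111000 m.
With N decimal places the half-ulp bound is 0.5·10⁻ᴺ°, or 0.5·10⁻ᴺ × 111000 m on the ground.
Setting 55500 × 10⁻ᴺ ≤ 200 gives 10ᴺ ≥ 277.5, i.e. N ≥ 2.44.
At 2 places the error can reach 555 m, but 3 places keeps it to 55.5 m.

3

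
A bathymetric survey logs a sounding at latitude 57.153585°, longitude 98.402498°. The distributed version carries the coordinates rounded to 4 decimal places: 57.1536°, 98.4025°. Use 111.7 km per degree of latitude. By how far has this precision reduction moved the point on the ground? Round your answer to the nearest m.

2 m

The latitude changed by -0.000015° and the longitude by -0.000002°.
N–S: -0.000015° × 111700 m/° = -1.6755 m.
E–W at 57.1536°: -0.000002° × 111700 × cos 57.1536° = -0.000002 × 111700 × 0.5424 ≈ -0.12117 m.
Combined displacement = (1.6755² + 0.12117²)^½ ≈ 1.67988 m.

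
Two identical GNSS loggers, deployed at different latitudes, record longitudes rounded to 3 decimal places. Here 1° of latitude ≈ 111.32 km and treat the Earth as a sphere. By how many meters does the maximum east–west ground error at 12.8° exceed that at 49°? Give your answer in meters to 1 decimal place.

Rounding to 3 decimal places leaves the longitude within ±0.0005° of the true value.
At 12.8°: 0.0005° × 111320 × cos 12.8° = 0.0005 × 111320 × 0.9751 ≈ 54.277 m.
At 49°: 0.0005° × 111320 × cos 49° = 0.0005 × 111320 × 0.6561 ≈ 36.516 m.
Difference: 54.277 − 36.516 = 17.761 m.

17.8 meters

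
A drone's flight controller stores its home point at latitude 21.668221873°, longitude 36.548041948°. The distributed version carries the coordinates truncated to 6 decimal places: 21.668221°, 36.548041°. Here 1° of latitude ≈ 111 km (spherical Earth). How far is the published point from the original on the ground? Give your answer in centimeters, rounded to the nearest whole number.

14 centimeters

Δlat = 21.668221873 − 21.668221 = +0.000000873°; Δlon = 36.548041948 − 36.548041 = +0.000000948°.
North–south shift: 0.000000873 × 111000 = 0.096903 m.
E–W at 21.6682°: 0.000000948° × 111000 × cos 21.6682° = 0.000000948 × 111000 × 0.9293 ≈ 0.0977923 m.
Hypotenuse of the two orthogonal shifts: √(0.096903² + 0.0977923²) = 0.137672 m.
That is 0.137672 m = 13.767 cm.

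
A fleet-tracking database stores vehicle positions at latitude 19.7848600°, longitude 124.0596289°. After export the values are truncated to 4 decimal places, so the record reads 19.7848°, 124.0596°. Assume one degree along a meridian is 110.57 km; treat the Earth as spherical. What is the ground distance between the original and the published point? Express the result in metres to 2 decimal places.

Δlat = 19.7848600 − 19.7848 = +0.0000600°; Δlon = 124.0596289 − 124.0596 = +0.0000289°.
N–S: 0.0000600° × 110570 m/° = 6.6342 m.
E–W at 19.7848°: 0.0000289° × 110570 × cos 19.7848° = 0.0000289 × 110570 × 0.9410 ≈ 3.00685 m.
Distance: √(6.6342² + 3.00685²) ≈ 7.2838 m.

7.28 metres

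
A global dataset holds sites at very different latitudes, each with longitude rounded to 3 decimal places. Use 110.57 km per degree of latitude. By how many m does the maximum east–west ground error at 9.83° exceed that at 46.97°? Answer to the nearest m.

17 m

Rounding to 3 decimal places leaves the longitude within ±0.0005° of the true value.
At 9.83°: 0.0005° × 110570 × cos 9.83° = 0.0005 × 110570 × 0.9853 ≈ 54.473 m.
At 46.97°: 0.0005° × 110570 × cos 46.97° = 0.0005 × 110570 × 0.6824 ≈ 37.725 m.
So the lower-latitude error exceeds the higher by 54.473 − 37.725 = 16.748 m.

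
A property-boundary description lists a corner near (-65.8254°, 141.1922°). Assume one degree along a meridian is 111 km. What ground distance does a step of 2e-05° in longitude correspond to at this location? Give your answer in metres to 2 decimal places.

At 65.8254° a degree of longitude is 111000 × cos 65.8254° ≈ 45456.6 m, so 2e-05° corresponds to 0.909131 m.

0.91 metres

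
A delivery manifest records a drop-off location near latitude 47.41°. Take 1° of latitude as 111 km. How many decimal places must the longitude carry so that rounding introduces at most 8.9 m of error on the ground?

4 decimal places

At 47.41° one degree of longitude covers 111000 × cos 47.41° ≈ 111000 × 0.6767 ≈ 75119 m.
Rounding to N decimal places gives at most 0.5 × 10⁻ᴺ degrees of error, i.e. 0.5 × 10⁻ᴺ × 75119 m.
Need 0.5 × 75119 × 10⁻ᴺ ≤ 8.9 → 10⁻ᴺ ≤ 2.370e-04, so N ≥ 3.63.
N = 3 would give 37.6 m (too coarse); N = 4 gives 3.76 m ≤ 8.9 m.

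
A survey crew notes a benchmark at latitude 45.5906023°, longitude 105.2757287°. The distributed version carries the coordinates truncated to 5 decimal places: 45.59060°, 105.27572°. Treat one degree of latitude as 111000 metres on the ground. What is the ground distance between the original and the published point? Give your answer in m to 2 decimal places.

0.72 m

Δlat = 45.5906023 − 45.59060 = +0.0000023°; Δlon = 105.2757287 − 105.27572 = +0.0000087°.
N–S: 0.0000023° × 111000 m/° = 0.2553 m.
E–W at 45.5906°: 0.0000087° × 111000 × cos 45.5906° = 0.0000087 × 111000 × 0.6998 ≈ 0.675778 m.
Hypotenuse of the two orthogonal shifts: √(0.2553² + 0.675778²) = 0.722395 m.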